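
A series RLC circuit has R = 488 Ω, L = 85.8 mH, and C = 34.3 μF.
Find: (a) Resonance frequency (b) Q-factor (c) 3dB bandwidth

Step 1 — Resonance: ω₀ = 1/√(LC) = 1/√(0.0858·3.43e-05) = 582.9 rad/s.
Step 2 — f₀ = ω₀/(2π) = 92.77 Hz.
Step 3 — Series Q: Q = ω₀L/R = 582.9·0.0858/488 = 0.1025.
Step 4 — Bandwidth: Δω = ω₀/Q = 5688 rad/s; BW = Δω/(2π) = 905.2 Hz.

(a) f₀ = 92.77 Hz  (b) Q = 0.1025  (c) BW = 905.2 Hz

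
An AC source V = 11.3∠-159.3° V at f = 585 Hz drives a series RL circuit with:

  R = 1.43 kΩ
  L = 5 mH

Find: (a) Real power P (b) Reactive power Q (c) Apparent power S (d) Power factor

Step 1 — Angular frequency: ω = 2π·f = 2π·585 = 3676 rad/s.
Step 2 — Component impedances:
  R: Z = R = 1430 Ω
  L: Z = jωL = j·3676·0.005 = 0 + j18.38 Ω
Step 3 — Series combination: Z_total = R + L = 1430 + j18.38 Ω = 1430∠0.7° Ω.
Step 4 — Source phasor: V = 11.3∠-159.3° V = -10.57 - j3.994 V.
Step 5 — Current: I = V / Z = -0.007427 - j0.002698 A = 0.007901∠-160.0° A.
Step 6 — Complex power: S = V·I* = 0.08928 + j0.001147 VA.
Step 7 — Real power: P = Re(S) = 0.08928 W.
Step 8 — Reactive power: Q = Im(S) = 0.001147 VAR.
Step 9 — Apparent power: |S| = 0.08929 VA.
Step 10 — Power factor: PF = P/|S| = 0.9999 (lagging).

(a) P = 0.08928 W  (b) Q = 0.001147 VAR  (c) S = 0.08929 VA  (d) PF = 0.9999 (lagging)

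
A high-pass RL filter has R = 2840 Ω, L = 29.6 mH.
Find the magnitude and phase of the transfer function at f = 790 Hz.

Step 1 — Angular frequency: ω = 2π·790 = 4964 rad/s.
Step 2 — Transfer function: H(jω) = jωL/(R + jωL).
Step 3 — Numerator jωL = j·146.9; denominator R + jωL = 2840 + j146.9.
Step 4 — H = 0.002669 + j0.0516.
Step 5 — Magnitude: |H| = 0.05167 (-25.7 dB); phase: φ = 87.0°.

|H| = 0.05167 (-25.7 dB), φ = 87.0°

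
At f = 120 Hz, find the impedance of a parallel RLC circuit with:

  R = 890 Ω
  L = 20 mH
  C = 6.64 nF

Step 1 — Angular frequency: ω = 2π·f = 2π·120 = 754 rad/s.
Step 2 — Component impedances:
  R: Z = R = 890 Ω
  L: Z = jωL = j·754·0.02 = 0 + j15.08 Ω
  C: Z = 1/(jωC) = -j/(ω·C) = 0 - j1.997e+05 Ω
Step 3 — Parallel combination: 1/Z_total = 1/R + 1/L + 1/C; Z_total = 0.2555 + j15.08 Ω = 15.08∠89.0° Ω.

Z = 0.2555 + j15.08 Ω = 15.08∠89.0° Ω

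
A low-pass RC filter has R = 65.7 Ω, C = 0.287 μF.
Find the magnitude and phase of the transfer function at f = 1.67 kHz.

Step 1 — Angular frequency: ω = 2π·1670 = 1.049e+04 rad/s.
Step 2 — Transfer function: H(jω) = 1/(1 + jωRC).
Step 3 — Denominator: 1 + jωRC = 1 + j·1.049e+04·65.7·2.87e-07 = 1 + j0.1979.
Step 4 — H = 0.9623 - j0.1904.
Step 5 — Magnitude: |H| = 0.981 (-0.2 dB); phase: φ = -11.2°.

|H| = 0.981 (-0.2 dB), φ = -11.2°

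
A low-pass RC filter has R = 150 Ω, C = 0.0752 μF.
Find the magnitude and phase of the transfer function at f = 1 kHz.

Step 1 — Angular frequency: ω = 2π·1000 = 6283 rad/s.
Step 2 — Transfer function: H(jω) = 1/(1 + jωRC).
Step 3 — Denominator: 1 + jωRC = 1 + j·6283·150·7.52e-08 = 1 + j0.07087.
Step 4 — H = 0.995 - j0.07052.
Step 5 — Magnitude: |H| = 0.9975 (-0.0 dB); phase: φ = -4.1°.

|H| = 0.9975 (-0.0 dB), φ = -4.1°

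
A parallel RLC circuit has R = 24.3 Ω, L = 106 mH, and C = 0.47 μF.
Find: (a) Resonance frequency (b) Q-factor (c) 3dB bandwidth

Step 1 — Resonance: ω₀ = 1/√(LC) = 1/√(0.106·4.7e-07) = 4480 rad/s.
Step 2 — f₀ = ω₀/(2π) = 713 Hz.
Step 3 — Parallel Q: Q = R/(ω₀L) = 24.3/(4480·0.106) = 0.05117.
Step 4 — Bandwidth: Δω = ω₀/Q = 8.756e+04 rad/s; BW = Δω/(2π) = 1.394e+04 Hz.

(a) f₀ = 713 Hz  (b) Q = 0.05117  (c) BW = 1.394e+04 Hz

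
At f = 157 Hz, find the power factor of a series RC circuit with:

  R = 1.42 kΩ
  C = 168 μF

Step 1 — Angular frequency: ω = 2π·f = 2π·157 = 986.5 rad/s.
Step 2 — Component impedances:
  R: Z = R = 1420 Ω
  C: Z = 1/(jωC) = -j/(ω·C) = 0 - j6.034 Ω
Step 3 — Series combination: Z_total = R + C = 1420 - j6.034 Ω = 1420∠-0.2° Ω.
Step 4 — Power factor: PF = cos(φ) = Re(Z)/|Z| = 1420/1420 = 1.
Step 5 — Type: Im(Z) = -6.034 ⇒ leading (phase φ = -0.2°).

PF = 1 (leading, φ = -0.2°)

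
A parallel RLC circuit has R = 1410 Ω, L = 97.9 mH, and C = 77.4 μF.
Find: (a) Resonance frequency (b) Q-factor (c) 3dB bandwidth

Step 1 — Resonance: ω₀ = 1/√(LC) = 1/√(0.0979·7.74e-05) = 363.3 rad/s.
Step 2 — f₀ = ω₀/(2π) = 57.82 Hz.
Step 3 — Parallel Q: Q = R/(ω₀L) = 1410/(363.3·0.0979) = 39.65.
Step 4 — Bandwidth: Δω = ω₀/Q = 9.163 rad/s; BW = Δω/(2π) = 1.458 Hz.

(a) f₀ = 57.82 Hz  (b) Q = 39.65  (c) BW = 1.458 Hz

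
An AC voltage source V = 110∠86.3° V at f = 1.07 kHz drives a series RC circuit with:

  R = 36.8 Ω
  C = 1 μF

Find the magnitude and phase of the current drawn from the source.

Step 1 — Angular frequency: ω = 2π·f = 2π·1070 = 6723 rad/s.
Step 2 — Component impedances:
  R: Z = R = 36.8 Ω
  C: Z = 1/(jωC) = -j/(ω·C) = 0 - j148.7 Ω
Step 3 — Series combination: Z_total = R + C = 36.8 - j148.7 Ω = 153.2∠-76.1° Ω.
Step 4 — Source phasor: V = 110∠86.3° V = 7.099 + j109.8 V.
Step 5 — Ohm's law: I = V / Z_total = (7.099 + j109.8) / (36.8 - j148.7) = -0.6843 + j0.217 A.
Step 6 — Convert to polar: |I| = 0.7179 A, ∠I = 162.4°.

I = 0.7179∠162.4° A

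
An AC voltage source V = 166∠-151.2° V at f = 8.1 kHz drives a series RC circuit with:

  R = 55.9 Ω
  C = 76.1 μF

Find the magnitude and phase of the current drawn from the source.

Step 1 — Angular frequency: ω = 2π·f = 2π·8100 = 5.089e+04 rad/s.
Step 2 — Component impedances:
  R: Z = R = 55.9 Ω
  C: Z = 1/(jωC) = -j/(ω·C) = 0 - j0.2582 Ω
Step 3 — Series combination: Z_total = R + C = 55.9 - j0.2582 Ω = 55.9∠-0.3° Ω.
Step 4 — Source phasor: V = 166∠-151.2° V = -145.5 - j79.97 V.
Step 5 — Ohm's law: I = V / Z_total = (-145.5 - j79.97) / (55.9 - j0.2582) = -2.596 - j1.443 A.
Step 6 — Convert to polar: |I| = 2.97 A, ∠I = -150.9°.

I = 2.97∠-150.9° A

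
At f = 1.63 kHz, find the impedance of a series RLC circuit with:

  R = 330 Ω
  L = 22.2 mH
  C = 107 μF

Step 1 — Angular frequency: ω = 2π·f = 2π·1630 = 1.024e+04 rad/s.
Step 2 — Component impedances:
  R: Z = R = 330 Ω
  L: Z = jωL = j·1.024e+04·0.0222 = 0 + j227.4 Ω
  C: Z = 1/(jωC) = -j/(ω·C) = 0 - j0.9125 Ω
Step 3 — Series combination: Z_total = R + L + C = 330 + j226.5 Ω = 400.2∠34.5° Ω.

Z = 330 + j226.5 Ω = 400.2∠34.5° Ω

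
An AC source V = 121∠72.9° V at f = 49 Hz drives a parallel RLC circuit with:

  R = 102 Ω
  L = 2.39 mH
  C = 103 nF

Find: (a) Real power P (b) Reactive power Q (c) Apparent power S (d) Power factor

Step 1 — Angular frequency: ω = 2π·f = 2π·49 = 307.9 rad/s.
Step 2 — Component impedances:
  R: Z = R = 102 Ω
  L: Z = jωL = j·307.9·0.00239 = 0 + j0.7358 Ω
  C: Z = 1/(jωC) = -j/(ω·C) = 0 - j3.153e+04 Ω
Step 3 — Parallel combination: 1/Z_total = 1/R + 1/L + 1/C; Z_total = 0.005308 + j0.7358 Ω = 0.7358∠89.6° Ω.
Step 4 — Source phasor: V = 121∠72.9° V = 35.58 + j115.7 V.
Step 5 — Current: I = V / Z = 157.5 - j47.22 A = 164.4∠-16.7° A.
Step 6 — Complex power: S = V·I* = 143.5 + j1.99e+04 VA.
Step 7 — Real power: P = Re(S) = 143.5 W.
Step 8 — Reactive power: Q = Im(S) = 1.99e+04 VAR.
Step 9 — Apparent power: |S| = 1.99e+04 VA.
Step 10 — Power factor: PF = P/|S| = 0.007214 (lagging).

(a) P = 143.5 W  (b) Q = 1.99e+04 VAR  (c) S = 1.99e+04 VA  (d) PF = 0.007214 (lagging)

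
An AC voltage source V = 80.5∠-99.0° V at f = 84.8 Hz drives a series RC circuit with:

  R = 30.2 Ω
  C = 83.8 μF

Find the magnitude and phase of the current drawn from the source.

Step 1 — Angular frequency: ω = 2π·f = 2π·84.8 = 532.8 rad/s.
Step 2 — Component impedances:
  R: Z = R = 30.2 Ω
  C: Z = 1/(jωC) = -j/(ω·C) = 0 - j22.4 Ω
Step 3 — Series combination: Z_total = R + C = 30.2 - j22.4 Ω = 37.6∠-36.6° Ω.
Step 4 — Source phasor: V = 80.5∠-99.0° V = -12.59 - j79.51 V.
Step 5 — Ohm's law: I = V / Z_total = (-12.59 - j79.51) / (30.2 - j22.4) = 0.9906 - j1.898 A.
Step 6 — Convert to polar: |I| = 2.141 A, ∠I = -62.4°.

I = 2.141∠-62.4° A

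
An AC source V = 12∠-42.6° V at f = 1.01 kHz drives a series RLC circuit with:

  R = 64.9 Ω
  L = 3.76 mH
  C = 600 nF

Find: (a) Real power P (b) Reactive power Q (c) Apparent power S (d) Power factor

Step 1 — Angular frequency: ω = 2π·f = 2π·1010 = 6346 rad/s.
Step 2 — Component impedances:
  R: Z = R = 64.9 Ω
  L: Z = jωL = j·6346·0.00376 = 0 + j23.86 Ω
  C: Z = 1/(jωC) = -j/(ω·C) = 0 - j262.6 Ω
Step 3 — Series combination: Z_total = R + L + C = 64.9 - j238.8 Ω = 247.4∠-74.8° Ω.
Step 4 — Source phasor: V = 12∠-42.6° V = 8.833 - j8.123 V.
Step 5 — Current: I = V / Z = 0.04104 + j0.02584 A = 0.0485∠32.2° A.
Step 6 — Complex power: S = V·I* = 0.1526 - j0.5616 VA.
Step 7 — Real power: P = Re(S) = 0.1526 W.
Step 8 — Reactive power: Q = Im(S) = -0.5616 VAR.
Step 9 — Apparent power: |S| = 0.582 VA.
Step 10 — Power factor: PF = P/|S| = 0.2623 (leading).

(a) P = 0.1526 W  (b) Q = -0.5616 VAR  (c) S = 0.582 VA  (d) PF = 0.2623 (leading)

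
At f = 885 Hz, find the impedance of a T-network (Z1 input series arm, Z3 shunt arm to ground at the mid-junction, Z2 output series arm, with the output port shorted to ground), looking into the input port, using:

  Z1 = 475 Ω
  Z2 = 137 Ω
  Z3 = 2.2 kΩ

Step 1 — Angular frequency: ω = 2π·f = 2π·885 = 5561 rad/s.
Step 2 — Component impedances:
  Z1: Z = R = 475 Ω
  Z2: Z = R = 137 Ω
  Z3: Z = R = 2200 Ω
Step 3 — With the output port shorted to ground, the output series arm Z2 runs from the junction to ground; the shunt arm Z3 also runs from the junction to ground. They appear in parallel: Z3 || Z2 = 129 Ω.
Step 4 — Series with input arm Z1: Z_in = Z1 + (Z3 || Z2) = 604 Ω = 604∠0.0° Ω.

Z = 604 Ω = 604∠0.0° Ω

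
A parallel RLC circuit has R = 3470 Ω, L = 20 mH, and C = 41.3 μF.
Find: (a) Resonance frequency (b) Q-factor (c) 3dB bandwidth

Step 1 — Resonance: ω₀ = 1/√(LC) = 1/√(0.02·4.13e-05) = 1100 rad/s.
Step 2 — f₀ = ω₀/(2π) = 175.1 Hz.
Step 3 — Parallel Q: Q = R/(ω₀L) = 3470/(1100·0.02) = 157.7.
Step 4 — Bandwidth: Δω = ω₀/Q = 6.978 rad/s; BW = Δω/(2π) = 1.111 Hz.

(a) f₀ = 175.1 Hz  (b) Q = 157.7  (c) BW = 1.111 Hz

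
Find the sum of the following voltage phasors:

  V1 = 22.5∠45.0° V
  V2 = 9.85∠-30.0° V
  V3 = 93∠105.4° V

Step 1 — Convert each phasor to rectangular form:
  V1 = 22.5·(cos(45.0°) + j·sin(45.0°)) = 15.91 + j15.91 V
  V2 = 9.85·(cos(-30.0°) + j·sin(-30.0°)) = 8.53 - j4.925 V
  V3 = 93·(cos(105.4°) + j·sin(105.4°)) = -24.7 + j89.66 V
Step 2 — Sum components: V_total = -0.2565 + j100.6 V.
Step 3 — Convert to polar: |V_total| = 100.6 V, ∠V_total = 90.1°.

V_total = 100.6∠90.1° V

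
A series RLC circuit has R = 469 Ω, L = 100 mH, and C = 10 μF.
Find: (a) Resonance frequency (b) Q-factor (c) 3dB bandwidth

Step 1 — Resonance: ω₀ = 1/√(LC) = 1/√(0.1·1e-05) = 1000 rad/s.
Step 2 — f₀ = ω₀/(2π) = 159.2 Hz.
Step 3 — Series Q: Q = ω₀L/R = 1000·0.1/469 = 0.2132.
Step 4 — Bandwidth: Δω = ω₀/Q = 4690 rad/s; BW = Δω/(2π) = 746.4 Hz.

(a) f₀ = 159.2 Hz  (b) Q = 0.2132  (c) BW = 746.4 Hz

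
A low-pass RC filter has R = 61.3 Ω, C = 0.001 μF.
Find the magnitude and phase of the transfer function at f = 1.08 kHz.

Step 1 — Angular frequency: ω = 2π·1080 = 6786 rad/s.
Step 2 — Transfer function: H(jω) = 1/(1 + jωRC).
Step 3 — Denominator: 1 + jωRC = 1 + j·6786·61.3·1e-09 = 1 + j0.000416.
Step 4 — H = 1 - j0.000416.
Step 5 — Magnitude: |H| = 1 (-0.0 dB); phase: φ = -0.0°.

|H| = 1 (-0.0 dB), φ = -0.0°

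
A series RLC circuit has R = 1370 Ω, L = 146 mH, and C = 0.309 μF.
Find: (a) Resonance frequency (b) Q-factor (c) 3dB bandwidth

Step 1 — Resonance: ω₀ = 1/√(LC) = 1/√(0.146·3.09e-07) = 4708 rad/s.
Step 2 — f₀ = ω₀/(2π) = 749.3 Hz.
Step 3 — Series Q: Q = ω₀L/R = 4708·0.146/1370 = 0.5017.
Step 4 — Bandwidth: Δω = ω₀/Q = 9384 rad/s; BW = Δω/(2π) = 1493 Hz.

(a) f₀ = 749.3 Hz  (b) Q = 0.5017  (c) BW = 1493 Hz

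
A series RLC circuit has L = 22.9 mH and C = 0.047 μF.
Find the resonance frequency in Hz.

Step 1 — Resonance condition Im(Z)=0 gives ω₀ = 1/√(LC).
Step 2 — ω₀ = 1/√(0.0229·4.7e-08) = 3.048e+04 rad/s.
Step 3 — f₀ = ω₀/(2π) = 4851 Hz.

f₀ = 4851 Hz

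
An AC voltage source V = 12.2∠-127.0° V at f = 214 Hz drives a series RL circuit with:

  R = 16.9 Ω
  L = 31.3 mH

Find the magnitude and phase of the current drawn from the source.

Step 1 — Angular frequency: ω = 2π·f = 2π·214 = 1345 rad/s.
Step 2 — Component impedances:
  R: Z = R = 16.9 Ω
  L: Z = jωL = j·1345·0.0313 = 0 + j42.09 Ω
Step 3 — Series combination: Z_total = R + L = 16.9 + j42.09 Ω = 45.35∠68.1° Ω.
Step 4 — Source phasor: V = 12.2∠-127.0° V = -7.342 - j9.743 V.
Step 5 — Ohm's law: I = V / Z_total = (-7.342 - j9.743) / (16.9 + j42.09) = -0.2597 + j0.07017 A.
Step 6 — Convert to polar: |I| = 0.269 A, ∠I = 164.9°.

I = 0.269∠164.9° A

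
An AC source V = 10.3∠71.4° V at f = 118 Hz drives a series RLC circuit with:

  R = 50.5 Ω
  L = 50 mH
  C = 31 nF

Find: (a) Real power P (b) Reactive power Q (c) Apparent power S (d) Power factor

Step 1 — Angular frequency: ω = 2π·f = 2π·118 = 741.4 rad/s.
Step 2 — Component impedances:
  R: Z = R = 50.5 Ω
  L: Z = jωL = j·741.4·0.05 = 0 + j37.07 Ω
  C: Z = 1/(jωC) = -j/(ω·C) = 0 - j4.351e+04 Ω
Step 3 — Series combination: Z_total = R + L + C = 50.5 - j4.347e+04 Ω = 4.347e+04∠-89.9° Ω.
Step 4 — Source phasor: V = 10.3∠71.4° V = 3.285 + j9.762 V.
Step 5 — Current: I = V / Z = -0.0002245 + j7.583e-05 A = 0.0002369∠161.3° A.
Step 6 — Complex power: S = V·I* = 2.835e-06 - j0.00244 VA.
Step 7 — Real power: P = Re(S) = 2.835e-06 W.
Step 8 — Reactive power: Q = Im(S) = -0.00244 VAR.
Step 9 — Apparent power: |S| = 0.00244 VA.
Step 10 — Power factor: PF = P/|S| = 0.001162 (leading).

(a) P = 2.835e-06 W  (b) Q = -0.00244 VAR  (c) S = 0.00244 VA  (d) PF = 0.001162 (leading)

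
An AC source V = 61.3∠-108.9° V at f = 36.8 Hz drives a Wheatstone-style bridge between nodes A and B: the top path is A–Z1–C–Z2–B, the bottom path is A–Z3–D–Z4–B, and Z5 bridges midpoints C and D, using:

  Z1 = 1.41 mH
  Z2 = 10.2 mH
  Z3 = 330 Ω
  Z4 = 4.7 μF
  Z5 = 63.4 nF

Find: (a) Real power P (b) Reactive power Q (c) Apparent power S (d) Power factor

Step 1 — Angular frequency: ω = 2π·f = 2π·36.8 = 231.2 rad/s.
Step 2 — Component impedances:
  Z1: Z = jωL = j·231.2·0.00141 = 0 + j0.326 Ω
  Z2: Z = jωL = j·231.2·0.0102 = 0 + j2.358 Ω
  Z3: Z = R = 330 Ω
  Z4: Z = 1/(jωC) = -j/(ω·C) = 0 - j920.2 Ω
  Z5: Z = 1/(jωC) = -j/(ω·C) = 0 - j6.822e+04 Ω
Step 3 — Bridge requires nodal analysis (the Z5 bridge couples midpoints C and D, so the two paths cannot be reduced to a simple series/parallel combination). Setting node B to ground and injecting 1 A at node A, the 3-node admittance system at A, C, D solves to V_A = Z_AB = 0.002502 + j2.691 Ω = 2.691∠89.9° Ω.
Step 4 — Source phasor: V = 61.3∠-108.9° V = -19.86 - j58 V.
Step 5 — Current: I = V / Z = -21.55 + j7.358 A = 22.78∠161.2° A.
Step 6 — Complex power: S = V·I* = 1.298 + j1396 VA.
Step 7 — Real power: P = Re(S) = 1.298 W.
Step 8 — Reactive power: Q = Im(S) = 1396 VAR.
Step 9 — Apparent power: |S| = 1396 VA.
Step 10 — Power factor: PF = P/|S| = 0.0009296 (lagging).

(a) P = 1.298 W  (b) Q = 1396 VAR  (c) S = 1396 VA  (d) PF = 0.0009296 (lagging)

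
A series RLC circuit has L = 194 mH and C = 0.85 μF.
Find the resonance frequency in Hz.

Step 1 — Resonance condition Im(Z)=0 gives ω₀ = 1/√(LC).
Step 2 — ω₀ = 1/√(0.194·8.5e-07) = 2463 rad/s.
Step 3 — f₀ = ω₀/(2π) = 391.9 Hz.

f₀ = 391.9 Hz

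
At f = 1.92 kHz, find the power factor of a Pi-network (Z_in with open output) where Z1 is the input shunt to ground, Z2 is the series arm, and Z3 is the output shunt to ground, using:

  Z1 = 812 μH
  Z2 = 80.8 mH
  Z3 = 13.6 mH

Step 1 — Angular frequency: ω = 2π·f = 2π·1920 = 1.206e+04 rad/s.
Step 2 — Component impedances:
  Z1: Z = jωL = j·1.206e+04·0.000812 = 0 + j9.796 Ω
  Z2: Z = jωL = j·1.206e+04·0.0808 = 0 + j974.7 Ω
  Z3: Z = jωL = j·1.206e+04·0.0136 = 0 + j164.1 Ω
Step 3 — With open output, the series arm Z2 and the output shunt Z3 appear in series to ground: Z2 + Z3 = 0 + j1139 Ω.
Step 4 — Parallel with input shunt Z1: Z_in = Z1 || (Z2 + Z3) = 0 + j9.712 Ω = 9.712∠90.0° Ω.
Step 5 — Power factor: PF = cos(φ) = Re(Z)/|Z| = -0/9.712 = -0.
Step 6 — Type: Im(Z) = 9.712 ⇒ lagging (phase φ = 90.0°).

PF = -0 (lagging, φ = 90.0°)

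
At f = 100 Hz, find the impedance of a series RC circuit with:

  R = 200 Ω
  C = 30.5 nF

Step 1 — Angular frequency: ω = 2π·f = 2π·100 = 628.3 rad/s.
Step 2 — Component impedances:
  R: Z = R = 200 Ω
  C: Z = 1/(jωC) = -j/(ω·C) = 0 - j5.218e+04 Ω
Step 3 — Series combination: Z_total = R + C = 200 - j5.218e+04 Ω = 5.218e+04∠-89.8° Ω.

Z = 200 - j5.218e+04 Ω = 5.218e+04∠-89.8° Ω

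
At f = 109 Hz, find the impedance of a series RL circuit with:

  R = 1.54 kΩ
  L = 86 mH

Step 1 — Angular frequency: ω = 2π·f = 2π·109 = 684.9 rad/s.
Step 2 — Component impedances:
  R: Z = R = 1540 Ω
  L: Z = jωL = j·684.9·0.086 = 0 + j58.9 Ω
Step 3 — Series combination: Z_total = R + L = 1540 + j58.9 Ω = 1541∠2.2° Ω.

Z = 1540 + j58.9 Ω = 1541∠2.2° Ω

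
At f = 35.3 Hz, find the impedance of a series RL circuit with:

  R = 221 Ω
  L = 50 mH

Step 1 — Angular frequency: ω = 2π·f = 2π·35.3 = 221.8 rad/s.
Step 2 — Component impedances:
  R: Z = R = 221 Ω
  L: Z = jωL = j·221.8·0.05 = 0 + j11.09 Ω
Step 3 — Series combination: Z_total = R + L = 221 + j11.09 Ω = 221.3∠2.9° Ω.

Z = 221 + j11.09 Ω = 221.3∠2.9° Ω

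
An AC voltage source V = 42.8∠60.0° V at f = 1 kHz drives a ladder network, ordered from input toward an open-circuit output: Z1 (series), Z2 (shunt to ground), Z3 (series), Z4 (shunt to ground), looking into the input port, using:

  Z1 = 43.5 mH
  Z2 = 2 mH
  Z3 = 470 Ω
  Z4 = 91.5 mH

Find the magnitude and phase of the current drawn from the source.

Step 1 — Angular frequency: ω = 2π·f = 2π·1000 = 6283 rad/s.
Step 2 — Component impedances:
  Z1: Z = jωL = j·6283·0.0435 = 0 + j273.3 Ω
  Z2: Z = jωL = j·6283·0.002 = 0 + j12.57 Ω
  Z3: Z = R = 470 Ω
  Z4: Z = jωL = j·6283·0.0915 = 0 + j574.9 Ω
Step 3 — Ladder network (open output): work backward from the far end, alternating series and parallel combinations. Z_in = 0.1311 + j285.7 Ω = 285.7∠90.0° Ω.
Step 4 — Source phasor: V = 42.8∠60.0° V = 21.4 + j37.07 V.
Step 5 — Ohm's law: I = V / Z_total = (21.4 + j37.07) / (0.1311 + j285.7) = 0.1298 - j0.07484 A.
Step 6 — Convert to polar: |I| = 0.1498 A, ∠I = -30.0°.

I = 0.1498∠-30.0° A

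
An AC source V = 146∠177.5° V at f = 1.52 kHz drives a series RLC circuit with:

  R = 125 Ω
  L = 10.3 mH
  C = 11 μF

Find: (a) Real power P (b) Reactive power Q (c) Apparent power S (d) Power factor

Step 1 — Angular frequency: ω = 2π·f = 2π·1520 = 9550 rad/s.
Step 2 — Component impedances:
  R: Z = R = 125 Ω
  L: Z = jωL = j·9550·0.0103 = 0 + j98.37 Ω
  C: Z = 1/(jωC) = -j/(ω·C) = 0 - j9.519 Ω
Step 3 — Series combination: Z_total = R + L + C = 125 + j88.85 Ω = 153.4∠35.4° Ω.
Step 4 — Source phasor: V = 146∠177.5° V = -145.9 + j6.368 V.
Step 5 — Current: I = V / Z = -0.7512 + j0.5849 A = 0.952∠142.1° A.
Step 6 — Complex power: S = V·I* = 113.3 + j80.53 VA.
Step 7 — Real power: P = Re(S) = 113.3 W.
Step 8 — Reactive power: Q = Im(S) = 80.53 VAR.
Step 9 — Apparent power: |S| = 139 VA.
Step 10 — Power factor: PF = P/|S| = 0.8151 (lagging).

(a) P = 113.3 W  (b) Q = 80.53 VAR  (c) S = 139 VA  (d) PF = 0.8151 (lagging)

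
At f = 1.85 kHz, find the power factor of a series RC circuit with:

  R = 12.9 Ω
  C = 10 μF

Step 1 — Angular frequency: ω = 2π·f = 2π·1850 = 1.162e+04 rad/s.
Step 2 — Component impedances:
  R: Z = R = 12.9 Ω
  C: Z = 1/(jωC) = -j/(ω·C) = 0 - j8.603 Ω
Step 3 — Series combination: Z_total = R + C = 12.9 - j8.603 Ω = 15.51∠-33.7° Ω.
Step 4 — Power factor: PF = cos(φ) = Re(Z)/|Z| = 12.9/15.5055 = 0.832.
Step 5 — Type: Im(Z) = -8.603 ⇒ leading (phase φ = -33.7°).

PF = 0.832 (leading, φ = -33.7°)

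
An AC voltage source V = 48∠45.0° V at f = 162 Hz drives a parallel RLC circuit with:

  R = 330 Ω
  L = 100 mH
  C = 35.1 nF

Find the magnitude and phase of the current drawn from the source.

Step 1 — Angular frequency: ω = 2π·f = 2π·162 = 1018 rad/s.
Step 2 — Component impedances:
  R: Z = R = 330 Ω
  L: Z = jωL = j·1018·0.1 = 0 + j101.8 Ω
  C: Z = 1/(jωC) = -j/(ω·C) = 0 - j2.799e+04 Ω
Step 3 — Parallel combination: 1/Z_total = 1/R + 1/L + 1/C; Z_total = 28.86 + j93.22 Ω = 97.59∠72.8° Ω.
Step 4 — Source phasor: V = 48∠45.0° V = 33.94 + j33.94 V.
Step 5 — Ohm's law: I = V / Z_total = (33.94 + j33.94) / (28.86 + j93.22) = 0.4351 - j0.2294 A.
Step 6 — Convert to polar: |I| = 0.4919 A, ∠I = -27.8°.

I = 0.4919∠-27.8° A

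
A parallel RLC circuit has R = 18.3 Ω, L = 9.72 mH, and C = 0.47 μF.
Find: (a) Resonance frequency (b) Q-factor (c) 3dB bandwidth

Step 1 — Resonance: ω₀ = 1/√(LC) = 1/√(0.00972·4.7e-07) = 1.48e+04 rad/s.
Step 2 — f₀ = ω₀/(2π) = 2355 Hz.
Step 3 — Parallel Q: Q = R/(ω₀L) = 18.3/(1.48e+04·0.00972) = 0.1273.
Step 4 — Bandwidth: Δω = ω₀/Q = 1.163e+05 rad/s; BW = Δω/(2π) = 1.85e+04 Hz.

(a) f₀ = 2355 Hz  (b) Q = 0.1273  (c) BW = 1.85e+04 Hz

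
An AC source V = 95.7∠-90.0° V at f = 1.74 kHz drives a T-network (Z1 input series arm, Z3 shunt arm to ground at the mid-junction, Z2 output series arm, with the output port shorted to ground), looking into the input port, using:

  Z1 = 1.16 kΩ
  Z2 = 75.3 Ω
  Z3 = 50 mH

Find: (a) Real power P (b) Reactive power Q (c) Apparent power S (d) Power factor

Step 1 — Angular frequency: ω = 2π·f = 2π·1740 = 1.093e+04 rad/s.
Step 2 — Component impedances:
  Z1: Z = R = 1160 Ω
  Z2: Z = R = 75.3 Ω
  Z3: Z = jωL = j·1.093e+04·0.05 = 0 + j546.6 Ω
Step 3 — With the output port shorted to ground, the output series arm Z2 runs from the junction to ground; the shunt arm Z3 also runs from the junction to ground. They appear in parallel: Z3 || Z2 = 73.9 + j10.18 Ω.
Step 4 — Series with input arm Z1: Z_in = Z1 + (Z3 || Z2) = 1234 + j10.18 Ω = 1234∠0.5° Ω.
Step 5 — Source phasor: V = 95.7∠-90.0° V = 0 - j95.7 V.
Step 6 — Current: I = V / Z = -0.0006398 - j0.07755 A = 0.07756∠-90.5° A.
Step 7 — Complex power: S = V·I* = 7.422 + j0.06123 VA.
Step 8 — Real power: P = Re(S) = 7.422 W.
Step 9 — Reactive power: Q = Im(S) = 0.06123 VAR.
Step 10 — Apparent power: |S| = 7.422 VA.
Step 11 — Power factor: PF = P/|S| = 1 (lagging).

(a) P = 7.422 W  (b) Q = 0.06123 VAR  (c) S = 7.422 VA  (d) PF = 1 (lagging)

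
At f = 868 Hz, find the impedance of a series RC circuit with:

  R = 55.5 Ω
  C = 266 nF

Step 1 — Angular frequency: ω = 2π·f = 2π·868 = 5454 rad/s.
Step 2 — Component impedances:
  R: Z = R = 55.5 Ω
  C: Z = 1/(jωC) = -j/(ω·C) = 0 - j689.3 Ω
Step 3 — Series combination: Z_total = R + C = 55.5 - j689.3 Ω = 691.5∠-85.4° Ω.

Z = 55.5 - j689.3 Ω = 691.5∠-85.4° Ω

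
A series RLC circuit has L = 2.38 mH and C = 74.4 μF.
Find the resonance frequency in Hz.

Step 1 — Resonance condition Im(Z)=0 gives ω₀ = 1/√(LC).
Step 2 — ω₀ = 1/√(0.00238·7.44e-05) = 2376 rad/s.
Step 3 — f₀ = ω₀/(2π) = 378.2 Hz.

f₀ = 378.2 Hz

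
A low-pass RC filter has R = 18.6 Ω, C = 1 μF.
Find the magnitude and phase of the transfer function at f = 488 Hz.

Step 1 — Angular frequency: ω = 2π·488 = 3066 rad/s.
Step 2 — Transfer function: H(jω) = 1/(1 + jωRC).
Step 3 — Denominator: 1 + jωRC = 1 + j·3066·18.6·1e-06 = 1 + j0.05703.
Step 4 — H = 0.9968 - j0.05685.
Step 5 — Magnitude: |H| = 0.9984 (-0.0 dB); phase: φ = -3.3°.

|H| = 0.9984 (-0.0 dB), φ = -3.3°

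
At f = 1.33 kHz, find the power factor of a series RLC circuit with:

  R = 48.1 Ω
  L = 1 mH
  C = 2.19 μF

Step 1 — Angular frequency: ω = 2π·f = 2π·1330 = 8357 rad/s.
Step 2 — Component impedances:
  R: Z = R = 48.1 Ω
  L: Z = jωL = j·8357·0.001 = 0 + j8.357 Ω
  C: Z = 1/(jωC) = -j/(ω·C) = 0 - j54.64 Ω
Step 3 — Series combination: Z_total = R + L + C = 48.1 - j46.29 Ω = 66.75∠-43.9° Ω.
Step 4 — Power factor: PF = cos(φ) = Re(Z)/|Z| = 48.1/66.75 = 0.7206.
Step 5 — Type: Im(Z) = -46.29 ⇒ leading (phase φ = -43.9°).

PF = 0.7206 (leading, φ = -43.9°)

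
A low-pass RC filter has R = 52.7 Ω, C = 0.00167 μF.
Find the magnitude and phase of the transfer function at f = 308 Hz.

Step 1 — Angular frequency: ω = 2π·308 = 1935 rad/s.
Step 2 — Transfer function: H(jω) = 1/(1 + jωRC).
Step 3 — Denominator: 1 + jωRC = 1 + j·1935·52.7·1.67e-09 = 1 + j0.0001703.
Step 4 — H = 1 - j0.0001703.
Step 5 — Magnitude: |H| = 1 (-0.0 dB); phase: φ = -0.0°.

|H| = 1 (-0.0 dB), φ = -0.0°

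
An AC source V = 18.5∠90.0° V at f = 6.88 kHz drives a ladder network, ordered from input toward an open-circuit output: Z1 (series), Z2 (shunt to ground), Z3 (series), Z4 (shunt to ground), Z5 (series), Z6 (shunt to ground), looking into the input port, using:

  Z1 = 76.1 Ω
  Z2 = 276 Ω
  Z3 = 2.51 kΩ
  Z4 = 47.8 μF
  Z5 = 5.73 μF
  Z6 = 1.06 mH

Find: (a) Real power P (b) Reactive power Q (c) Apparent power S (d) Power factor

Step 1 — Angular frequency: ω = 2π·f = 2π·6880 = 4.323e+04 rad/s.
Step 2 — Component impedances:
  Z1: Z = R = 76.1 Ω
  Z2: Z = R = 276 Ω
  Z3: Z = R = 2510 Ω
  Z4: Z = 1/(jωC) = -j/(ω·C) = 0 - j0.484 Ω
  Z5: Z = 1/(jωC) = -j/(ω·C) = 0 - j4.037 Ω
  Z6: Z = jωL = j·4.323e+04·0.00106 = 0 + j45.82 Ω
Step 3 — Ladder network (open output): work backward from the far end, alternating series and parallel combinations. Z_in = 324.8 - j0.004805 Ω = 324.8∠-0.0° Ω.
Step 4 — Source phasor: V = 18.5∠90.0° V = 0 + j18.5 V.
Step 5 — Current: I = V / Z = -8.429e-07 + j0.05697 A = 0.05697∠90.0° A.
Step 6 — Complex power: S = V·I* = 1.054 - j1.559e-05 VA.
Step 7 — Real power: P = Re(S) = 1.054 W.
Step 8 — Reactive power: Q = Im(S) = -1.559e-05 VAR.
Step 9 — Apparent power: |S| = 1.054 VA.
Step 10 — Power factor: PF = P/|S| = 1 (leading).

(a) P = 1.054 W  (b) Q = -1.559e-05 VAR  (c) S = 1.054 VA  (d) PF = 1 (leading)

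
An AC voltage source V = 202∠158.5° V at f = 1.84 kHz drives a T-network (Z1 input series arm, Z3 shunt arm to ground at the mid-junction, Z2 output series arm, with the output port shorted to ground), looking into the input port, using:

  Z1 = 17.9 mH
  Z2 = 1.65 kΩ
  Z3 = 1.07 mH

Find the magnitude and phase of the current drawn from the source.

Step 1 — Angular frequency: ω = 2π·f = 2π·1840 = 1.156e+04 rad/s.
Step 2 — Component impedances:
  Z1: Z = jωL = j·1.156e+04·0.0179 = 0 + j206.9 Ω
  Z2: Z = R = 1650 Ω
  Z3: Z = jωL = j·1.156e+04·0.00107 = 0 + j12.37 Ω
Step 3 — With the output port shorted to ground, the output series arm Z2 runs from the junction to ground; the shunt arm Z3 also runs from the junction to ground. They appear in parallel: Z3 || Z2 = 0.09274 + j12.37 Ω.
Step 4 — Series with input arm Z1: Z_in = Z1 + (Z3 || Z2) = 0.09274 + j219.3 Ω = 219.3∠90.0° Ω.
Step 5 — Source phasor: V = 202∠158.5° V = -187.9 + j74.03 V.
Step 6 — Ohm's law: I = V / Z_total = (-187.9 + j74.03) / (0.09274 + j219.3) = 0.3372 + j0.8571 A.
Step 7 — Convert to polar: |I| = 0.9211 A, ∠I = 68.5°.

I = 0.9211∠68.5° A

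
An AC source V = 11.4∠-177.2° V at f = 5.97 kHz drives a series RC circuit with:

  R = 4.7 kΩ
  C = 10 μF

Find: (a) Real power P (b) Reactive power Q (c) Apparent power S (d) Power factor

Step 1 — Angular frequency: ω = 2π·f = 2π·5970 = 3.751e+04 rad/s.
Step 2 — Component impedances:
  R: Z = R = 4700 Ω
  C: Z = 1/(jωC) = -j/(ω·C) = 0 - j2.666 Ω
Step 3 — Series combination: Z_total = R + C = 4700 - j2.666 Ω = 4700∠-0.0° Ω.
Step 4 — Source phasor: V = 11.4∠-177.2° V = -11.39 - j0.5569 V.
Step 5 — Current: I = V / Z = -0.002423 - j0.0001199 A = 0.002426∠-177.2° A.
Step 6 — Complex power: S = V·I* = 0.02765 - j1.568e-05 VA.
Step 7 — Real power: P = Re(S) = 0.02765 W.
Step 8 — Reactive power: Q = Im(S) = -1.568e-05 VAR.
Step 9 — Apparent power: |S| = 0.02765 VA.
Step 10 — Power factor: PF = P/|S| = 1 (leading).

(a) P = 0.02765 W  (b) Q = -1.568e-05 VAR  (c) S = 0.02765 VA  (d) PF = 1 (leading)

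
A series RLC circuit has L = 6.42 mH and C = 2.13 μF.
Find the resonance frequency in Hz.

Step 1 — Resonance condition Im(Z)=0 gives ω₀ = 1/√(LC).
Step 2 — ω₀ = 1/√(0.00642·2.13e-06) = 8552 rad/s.
Step 3 — f₀ = ω₀/(2π) = 1361 Hz.

f₀ = 1361 Hz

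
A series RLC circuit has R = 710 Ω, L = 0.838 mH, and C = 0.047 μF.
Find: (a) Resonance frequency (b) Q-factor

Step 1 — Resonance condition Im(Z)=0 gives ω₀ = 1/√(LC).
Step 2 — ω₀ = 1/√(0.000838·4.7e-08) = 1.593e+05 rad/s.
Step 3 — f₀ = ω₀/(2π) = 2.536e+04 Hz.
Step 4 — Series Q: Q = ω₀L/R = 1.593e+05·0.000838/710 = 0.1881.

(a) f₀ = 2.536e+04 Hz  (b) Q = 0.1881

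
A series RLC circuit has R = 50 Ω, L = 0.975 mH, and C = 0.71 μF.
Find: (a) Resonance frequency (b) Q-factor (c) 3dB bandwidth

Step 1 — Resonance condition Im(Z)=0 gives ω₀ = 1/√(LC).
Step 2 — ω₀ = 1/√(0.000975·7.1e-07) = 3.801e+04 rad/s.
Step 3 — f₀ = ω₀/(2π) = 6049 Hz.
Step 4 — Series Q: Q = ω₀L/R = 3.801e+04·0.000975/50 = 0.7411.
Step 5 — 3dB bandwidth: Δω = ω₀/Q = 5.128e+04 rad/s; BW = Δω/(2π) = 8162 Hz.

(a) f₀ = 6049 Hz  (b) Q = 0.7411  (c) BW = 8162 Hz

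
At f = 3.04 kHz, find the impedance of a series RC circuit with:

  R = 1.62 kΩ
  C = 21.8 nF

Step 1 — Angular frequency: ω = 2π·f = 2π·3040 = 1.91e+04 rad/s.
Step 2 — Component impedances:
  R: Z = R = 1620 Ω
  C: Z = 1/(jωC) = -j/(ω·C) = 0 - j2402 Ω
Step 3 — Series combination: Z_total = R + C = 1620 - j2402 Ω = 2897∠-56.0° Ω.

Z = 1620 - j2402 Ω = 2897∠-56.0° Ω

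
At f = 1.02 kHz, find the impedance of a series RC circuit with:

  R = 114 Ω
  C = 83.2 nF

Step 1 — Angular frequency: ω = 2π·f = 2π·1020 = 6409 rad/s.
Step 2 — Component impedances:
  R: Z = R = 114 Ω
  C: Z = 1/(jωC) = -j/(ω·C) = 0 - j1875 Ω
Step 3 — Series combination: Z_total = R + C = 114 - j1875 Ω = 1879∠-86.5° Ω.

Z = 114 - j1875 Ω = 1879∠-86.5° Ω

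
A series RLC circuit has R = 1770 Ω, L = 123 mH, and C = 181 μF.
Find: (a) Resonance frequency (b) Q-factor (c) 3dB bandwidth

Step 1 — Resonance condition Im(Z)=0 gives ω₀ = 1/√(LC).
Step 2 — ω₀ = 1/√(0.123·0.000181) = 211.9 rad/s.
Step 3 — f₀ = ω₀/(2π) = 33.73 Hz.
Step 4 — Series Q: Q = ω₀L/R = 211.9·0.123/1770 = 0.01473.
Step 5 — 3dB bandwidth: Δω = ω₀/Q = 1.439e+04 rad/s; BW = Δω/(2π) = 2290 Hz.

(a) f₀ = 33.73 Hz  (b) Q = 0.01473  (c) BW = 2290 Hz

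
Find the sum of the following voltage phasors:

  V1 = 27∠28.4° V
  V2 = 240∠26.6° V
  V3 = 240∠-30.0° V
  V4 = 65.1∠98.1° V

Step 1 — Convert each phasor to rectangular form:
  V1 = 27·(cos(28.4°) + j·sin(28.4°)) = 23.75 + j12.84 V
  V2 = 240·(cos(26.6°) + j·sin(26.6°)) = 214.6 + j107.5 V
  V3 = 240·(cos(-30.0°) + j·sin(-30.0°)) = 207.8 - j120 V
  V4 = 65.1·(cos(98.1°) + j·sin(98.1°)) = -9.173 + j64.45 V
Step 2 — Sum components: V_total = 437 + j64.75 V.
Step 3 — Convert to polar: |V_total| = 441.8 V, ∠V_total = 8.4°.

V_total = 441.8∠8.4° V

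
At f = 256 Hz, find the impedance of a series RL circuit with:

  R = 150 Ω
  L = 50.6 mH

Step 1 — Angular frequency: ω = 2π·f = 2π·256 = 1608 rad/s.
Step 2 — Component impedances:
  R: Z = R = 150 Ω
  L: Z = jωL = j·1608·0.0506 = 0 + j81.39 Ω
Step 3 — Series combination: Z_total = R + L = 150 + j81.39 Ω = 170.7∠28.5° Ω.

Z = 150 + j81.39 Ω = 170.7∠28.5° Ω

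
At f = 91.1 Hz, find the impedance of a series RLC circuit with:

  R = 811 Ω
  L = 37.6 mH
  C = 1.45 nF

Step 1 — Angular frequency: ω = 2π·f = 2π·91.1 = 572.4 rad/s.
Step 2 — Component impedances:
  R: Z = R = 811 Ω
  L: Z = jωL = j·572.4·0.0376 = 0 + j21.52 Ω
  C: Z = 1/(jωC) = -j/(ω·C) = 0 - j1.205e+06 Ω
Step 3 — Series combination: Z_total = R + L + C = 811 - j1.205e+06 Ω = 1.205e+06∠-90.0° Ω.

Z = 811 - j1.205e+06 Ω = 1.205e+06∠-90.0° Ω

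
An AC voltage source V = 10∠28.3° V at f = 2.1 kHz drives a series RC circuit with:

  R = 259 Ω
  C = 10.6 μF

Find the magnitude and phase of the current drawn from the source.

Step 1 — Angular frequency: ω = 2π·f = 2π·2100 = 1.319e+04 rad/s.
Step 2 — Component impedances:
  R: Z = R = 259 Ω
  C: Z = 1/(jωC) = -j/(ω·C) = 0 - j7.15 Ω
Step 3 — Series combination: Z_total = R + C = 259 - j7.15 Ω = 259.1∠-1.6° Ω.
Step 4 — Source phasor: V = 10∠28.3° V = 8.805 + j4.741 V.
Step 5 — Ohm's law: I = V / Z_total = (8.805 + j4.741) / (259 - j7.15) = 0.03346 + j0.01923 A.
Step 6 — Convert to polar: |I| = 0.0386 A, ∠I = 29.9°.

I = 0.0386∠29.9° A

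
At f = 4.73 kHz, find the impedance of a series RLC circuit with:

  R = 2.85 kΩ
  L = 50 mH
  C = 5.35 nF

Step 1 — Angular frequency: ω = 2π·f = 2π·4730 = 2.972e+04 rad/s.
Step 2 — Component impedances:
  R: Z = R = 2850 Ω
  L: Z = jωL = j·2.972e+04·0.05 = 0 + j1486 Ω
  C: Z = 1/(jωC) = -j/(ω·C) = 0 - j6289 Ω
Step 3 — Series combination: Z_total = R + L + C = 2850 - j4803 Ω = 5585∠-59.3° Ω.

Z = 2850 - j4803 Ω = 5585∠-59.3° Ω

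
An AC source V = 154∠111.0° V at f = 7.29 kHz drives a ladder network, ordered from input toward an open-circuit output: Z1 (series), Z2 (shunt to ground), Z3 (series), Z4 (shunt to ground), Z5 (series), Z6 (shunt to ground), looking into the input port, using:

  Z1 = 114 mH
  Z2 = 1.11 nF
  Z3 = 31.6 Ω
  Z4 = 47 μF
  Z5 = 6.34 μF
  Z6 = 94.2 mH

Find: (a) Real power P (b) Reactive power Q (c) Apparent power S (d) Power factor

Step 1 — Angular frequency: ω = 2π·f = 2π·7290 = 4.58e+04 rad/s.
Step 2 — Component impedances:
  Z1: Z = jωL = j·4.58e+04·0.114 = 0 + j5222 Ω
  Z2: Z = 1/(jωC) = -j/(ω·C) = 0 - j1.967e+04 Ω
  Z3: Z = R = 31.6 Ω
  Z4: Z = 1/(jωC) = -j/(ω·C) = 0 - j0.4645 Ω
  Z5: Z = 1/(jωC) = -j/(ω·C) = 0 - j3.444 Ω
  Z6: Z = jωL = j·4.58e+04·0.0942 = 0 + j4315 Ω
Step 3 — Ladder network (open output): work backward from the far end, alternating series and parallel combinations. Z_in = 31.6 + j5221 Ω = 5221∠89.7° Ω.
Step 4 — Source phasor: V = 154∠111.0° V = -55.19 + j143.8 V.
Step 5 — Current: I = V / Z = 0.02747 + j0.01074 A = 0.02949∠21.3° A.
Step 6 — Complex power: S = V·I* = 0.02749 + j4.542 VA.
Step 7 — Real power: P = Re(S) = 0.02749 W.
Step 8 — Reactive power: Q = Im(S) = 4.542 VAR.
Step 9 — Apparent power: |S| = 4.542 VA.
Step 10 — Power factor: PF = P/|S| = 0.006052 (lagging).

(a) P = 0.02749 W  (b) Q = 4.542 VAR  (c) S = 4.542 VA  (d) PF = 0.006052 (lagging)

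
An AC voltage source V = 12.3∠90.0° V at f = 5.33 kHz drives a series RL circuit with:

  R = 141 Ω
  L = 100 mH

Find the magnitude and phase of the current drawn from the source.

Step 1 — Angular frequency: ω = 2π·f = 2π·5330 = 3.349e+04 rad/s.
Step 2 — Component impedances:
  R: Z = R = 141 Ω
  L: Z = jωL = j·3.349e+04·0.1 = 0 + j3349 Ω
Step 3 — Series combination: Z_total = R + L = 141 + j3349 Ω = 3352∠87.6° Ω.
Step 4 — Source phasor: V = 12.3∠90.0° V = 0 + j12.3 V.
Step 5 — Ohm's law: I = V / Z_total = (0 + j12.3) / (141 + j3349) = 0.003666 + j0.0001544 A.
Step 6 — Convert to polar: |I| = 0.00367 A, ∠I = 2.4°.

I = 0.00367∠2.4° A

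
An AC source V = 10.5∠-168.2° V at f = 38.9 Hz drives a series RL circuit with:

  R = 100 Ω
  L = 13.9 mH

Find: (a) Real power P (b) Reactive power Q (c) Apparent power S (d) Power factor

Step 1 — Angular frequency: ω = 2π·f = 2π·38.9 = 244.4 rad/s.
Step 2 — Component impedances:
  R: Z = R = 100 Ω
  L: Z = jωL = j·244.4·0.0139 = 0 + j3.397 Ω
Step 3 — Series combination: Z_total = R + L = 100 + j3.397 Ω = 100.1∠1.9° Ω.
Step 4 — Source phasor: V = 10.5∠-168.2° V = -10.28 - j2.147 V.
Step 5 — Current: I = V / Z = -0.1034 - j0.01796 A = 0.1049∠-170.1° A.
Step 6 — Complex power: S = V·I* = 1.101 + j0.03741 VA.
Step 7 — Real power: P = Re(S) = 1.101 W.
Step 8 — Reactive power: Q = Im(S) = 0.03741 VAR.
Step 9 — Apparent power: |S| = 1.102 VA.
Step 10 — Power factor: PF = P/|S| = 0.9994 (lagging).

(a) P = 1.101 W  (b) Q = 0.03741 VAR  (c) S = 1.102 VA  (d) PF = 0.9994 (lagging)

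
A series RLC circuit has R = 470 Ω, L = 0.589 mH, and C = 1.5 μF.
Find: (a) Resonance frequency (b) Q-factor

Step 1 — Resonance condition Im(Z)=0 gives ω₀ = 1/√(LC).
Step 2 — ω₀ = 1/√(0.000589·1.5e-06) = 3.364e+04 rad/s.
Step 3 — f₀ = ω₀/(2π) = 5354 Hz.
Step 4 — Series Q: Q = ω₀L/R = 3.364e+04·0.000589/470 = 0.04216.

(a) f₀ = 5354 Hz  (b) Q = 0.04216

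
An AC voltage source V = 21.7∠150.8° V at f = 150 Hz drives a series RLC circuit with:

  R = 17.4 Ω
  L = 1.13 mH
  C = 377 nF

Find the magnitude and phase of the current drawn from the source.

Step 1 — Angular frequency: ω = 2π·f = 2π·150 = 942.5 rad/s.
Step 2 — Component impedances:
  R: Z = R = 17.4 Ω
  L: Z = jωL = j·942.5·0.00113 = 0 + j1.065 Ω
  C: Z = 1/(jωC) = -j/(ω·C) = 0 - j2814 Ω
Step 3 — Series combination: Z_total = R + L + C = 17.4 - j2813 Ω = 2813∠-89.6° Ω.
Step 4 — Source phasor: V = 21.7∠150.8° V = -18.94 + j10.59 V.
Step 5 — Ohm's law: I = V / Z_total = (-18.94 + j10.59) / (17.4 - j2813) = -0.003804 - j0.00671 A.
Step 6 — Convert to polar: |I| = 0.007713 A, ∠I = -119.6°.

I = 0.007713∠-119.6° A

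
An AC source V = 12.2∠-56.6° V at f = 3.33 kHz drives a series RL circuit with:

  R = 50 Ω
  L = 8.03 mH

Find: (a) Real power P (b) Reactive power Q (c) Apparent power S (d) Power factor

Step 1 — Angular frequency: ω = 2π·f = 2π·3330 = 2.092e+04 rad/s.
Step 2 — Component impedances:
  R: Z = R = 50 Ω
  L: Z = jωL = j·2.092e+04·0.00803 = 0 + j168 Ω
Step 3 — Series combination: Z_total = R + L = 50 + j168 Ω = 175.3∠73.4° Ω.
Step 4 — Source phasor: V = 12.2∠-56.6° V = 6.716 - j10.19 V.
Step 5 — Current: I = V / Z = -0.04476 - j0.05329 A = 0.0696∠-130.0° A.
Step 6 — Complex power: S = V·I* = 0.2422 + j0.8138 VA.
Step 7 — Real power: P = Re(S) = 0.2422 W.
Step 8 — Reactive power: Q = Im(S) = 0.8138 VAR.
Step 9 — Apparent power: |S| = 0.8491 VA.
Step 10 — Power factor: PF = P/|S| = 0.2852 (lagging).

(a) P = 0.2422 W  (b) Q = 0.8138 VAR  (c) S = 0.8491 VA  (d) PF = 0.2852 (lagging)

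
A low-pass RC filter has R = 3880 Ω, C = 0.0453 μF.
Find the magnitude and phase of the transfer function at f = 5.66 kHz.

Step 1 — Angular frequency: ω = 2π·5660 = 3.556e+04 rad/s.
Step 2 — Transfer function: H(jω) = 1/(1 + jωRC).
Step 3 — Denominator: 1 + jωRC = 1 + j·3.556e+04·3880·4.53e-08 = 1 + j6.251.
Step 4 — H = 0.02496 - j0.156.
Step 5 — Magnitude: |H| = 0.158 (-16.0 dB); phase: φ = -80.9°.

|H| = 0.158 (-16.0 dB), φ = -80.9°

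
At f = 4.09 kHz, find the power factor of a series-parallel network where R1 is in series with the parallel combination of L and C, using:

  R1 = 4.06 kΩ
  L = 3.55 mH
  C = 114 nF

Step 1 — Angular frequency: ω = 2π·f = 2π·4090 = 2.57e+04 rad/s.
Step 2 — Component impedances:
  R1: Z = R = 4060 Ω
  L: Z = jωL = j·2.57e+04·0.00355 = 0 + j91.23 Ω
  C: Z = 1/(jωC) = -j/(ω·C) = 0 - j341.3 Ω
Step 3 — Parallel branch: L || C = 1/(1/L + 1/C) = 0 + j124.5 Ω.
Step 4 — Series with R1: Z_total = R1 + (L || C) = 4060 + j124.5 Ω = 4062∠1.8° Ω.
Step 5 — Power factor: PF = cos(φ) = Re(Z)/|Z| = 4060/4062 = 0.9995.
Step 6 — Type: Im(Z) = 124.5 ⇒ lagging (phase φ = 1.8°).

PF = 0.9995 (lagging, φ = 1.8°)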